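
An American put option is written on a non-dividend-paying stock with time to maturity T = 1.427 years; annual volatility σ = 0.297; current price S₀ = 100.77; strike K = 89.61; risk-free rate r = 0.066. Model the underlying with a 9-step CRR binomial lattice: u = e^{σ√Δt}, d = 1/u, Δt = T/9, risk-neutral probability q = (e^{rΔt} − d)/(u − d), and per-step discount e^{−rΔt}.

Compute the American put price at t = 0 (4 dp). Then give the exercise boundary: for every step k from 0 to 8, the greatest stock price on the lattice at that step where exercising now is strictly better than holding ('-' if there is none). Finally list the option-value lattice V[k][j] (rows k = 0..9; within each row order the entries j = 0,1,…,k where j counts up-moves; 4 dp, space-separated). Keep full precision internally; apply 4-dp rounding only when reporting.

Δt=0.15856  u=1.12554  d=0.88846  q=0.51484  discount=0.98959
step 9 (expiry): payoffs max(K−S,0) = 54.8496 45.5742 33.8237 18.9377 0.0796 0.0000 0.0000 0.0000 0.0000 0.0000
step 8: (k=8,j=0): S=39.1242, (K−S)⁺=50.4858, hold=49.5530 ⇒ V=50.4858 exercise | (k=8,j=1): S=49.5640, (K−S)⁺=40.0460, hold=39.1131 ⇒ V=40.0460 exercise | (k=8,j=2): S=62.7897, (K−S)⁺=26.8203, hold=25.8875 ⇒ V=26.8203 exercise | (k=8,j=3): S=79.5444, (K−S)⁺=10.0656, hold=9.1327 ⇒ V=10.0656 exercise | (k=8,j=4): S=100.7700, (K−S)⁺=0.0000, hold=0.0382 ⇒ V=0.0382 continue | (k=8,j=5): S=127.6594, (K−S)⁺=0.0000, hold=0.0000 ⇒ V=0.0000 continue | (k=8,j=6): S=161.7239, (K−S)⁺=0.0000, hold=0.0000 ⇒ V=0.0000 continue | (k=8,j=7): S=204.8782, (K−S)⁺=0.0000, hold=0.0000 ⇒ V=0.0000 continue | (k=8,j=8): S=259.5478, (K−S)⁺=0.0000, hold=0.0000 ⇒ V=0.0000 continue  boundary S*=79.5444
step 7: (k=7,j=0): S=44.0358, (K−S)⁺=45.5742, hold=44.6414 ⇒ V=45.5742 exercise | (k=7,j=1): S=55.7863, (K−S)⁺=33.8237, hold=32.8909 ⇒ V=33.8237 exercise | (k=7,j=2): S=70.6723, (K−S)⁺=18.9377, hold=18.0049 ⇒ V=18.9377 exercise | (k=7,j=3): S=89.5304, (K−S)⁺=0.0796, hold=4.8520 ⇒ V=4.8520 continue | (k=7,j=4): S=113.4206, (K−S)⁺=0.0000, hold=0.0183 ⇒ V=0.0183 continue | (k=7,j=5): S=143.6857, (K−S)⁺=0.0000, hold=0.0000 ⇒ V=0.0000 continue | (k=7,j=6): S=182.0267, (K−S)⁺=0.0000, hold=0.0000 ⇒ V=0.0000 continue | (k=7,j=7): S=230.5986, (K−S)⁺=0.0000, hold=0.0000 ⇒ V=0.0000 continue  boundary S*=70.6723
step 6: (k=6,j=0): S=49.5640, (K−S)⁺=40.0460, hold=39.1131 ⇒ V=40.0460 exercise | (k=6,j=1): S=62.7897, (K−S)⁺=26.8203, hold=25.8875 ⇒ V=26.8203 exercise | (k=6,j=2): S=79.5444, (K−S)⁺=10.0656, hold=11.5642 ⇒ V=11.5642 continue | (k=6,j=3): S=100.7700, (K−S)⁺=0.0000, hold=2.3389 ⇒ V=2.3389 continue | (k=6,j=4): S=127.6594, (K−S)⁺=0.0000, hold=0.0088 ⇒ V=0.0088 continue | (k=6,j=5): S=161.7239, (K−S)⁺=0.0000, hold=0.0000 ⇒ V=0.0000 continue | (k=6,j=6): S=204.8782, (K−S)⁺=0.0000, hold=0.0000 ⇒ V=0.0000 continue  boundary S*=62.7897
step 5: (k=5,j=0): S=55.7863, (K−S)⁺=33.8237, hold=32.8909 ⇒ V=33.8237 exercise | (k=5,j=1): S=70.6723, (K−S)⁺=18.9377, hold=18.7684 ⇒ V=18.9377 exercise | (k=5,j=2): S=89.5304, (K−S)⁺=0.0796, hold=6.7437 ⇒ V=6.7437 continue | (k=5,j=3): S=113.4206, (K−S)⁺=0.0000, hold=1.1274 ⇒ V=1.1274 continue | (k=5,j=4): S=143.6857, (K−S)⁺=0.0000, hold=0.0042 ⇒ V=0.0042 continue | (k=5,j=5): S=182.0267, (K−S)⁺=0.0000, hold=0.0000 ⇒ V=0.0000 continue  boundary S*=70.6723
step 4: (k=4,j=0): S=62.7897, (K−S)⁺=26.8203, hold=25.8875 ⇒ V=26.8203 exercise | (k=4,j=1): S=79.5444, (K−S)⁺=10.0656, hold=12.5279 ⇒ V=12.5279 continue | (k=4,j=2): S=100.7700, (K−S)⁺=0.0000, hold=3.8121 ⇒ V=3.8121 continue | (k=4,j=3): S=127.6594, (K−S)⁺=0.0000, hold=0.5434 ⇒ V=0.5434 continue | (k=4,j=4): S=161.7239, (K−S)⁺=0.0000, hold=0.0020 ⇒ V=0.0020 continue  boundary S*=62.7897
step 3: (k=3,j=0): S=70.6723, (K−S)⁺=18.9377, hold=19.2594 ⇒ V=19.2594 continue | (k=3,j=1): S=89.5304, (K−S)⁺=0.0796, hold=7.9570 ⇒ V=7.9570 continue | (k=3,j=2): S=113.4206, (K−S)⁺=0.0000, hold=2.1071 ⇒ V=2.1071 continue | (k=3,j=3): S=143.6857, (K−S)⁺=0.0000, hold=0.2619 ⇒ V=0.2619 continue  boundary S*=-
step 2: (k=2,j=0): S=79.5444, (K−S)⁺=10.0656, hold=13.3005 ⇒ V=13.3005 continue | (k=2,j=1): S=100.7700, (K−S)⁺=0.0000, hold=4.8937 ⇒ V=4.8937 continue | (k=2,j=2): S=127.6594, (K−S)⁺=0.0000, hold=1.1451 ⇒ V=1.1451 continue  boundary S*=-
step 1: (k=1,j=0): S=89.5304, (K−S)⁺=0.0796, hold=8.8790 ⇒ V=8.8790 continue | (k=1,j=1): S=113.4206, (K−S)⁺=0.0000, hold=2.9329 ⇒ V=2.9329 continue  boundary S*=-
step 0: (k=0,j=0): S=100.7700, (K−S)⁺=0.0000, hold=5.7571 ⇒ V=5.7571 continue  boundary S*=-

price = 5.7571
boundary = - - - - 62.7897 70.6723 62.7897 70.6723 79.5444
tree:
5.7571
8.8790 2.9329
13.3005 4.8937 1.1451
19.2594 7.9570 2.1071 0.2619
26.8203 12.5279 3.8121 0.5434 0.0020
33.8237 18.9377 6.7437 1.1274 0.0042 0.0000
40.0460 26.8203 11.5642 2.3389 0.0088 0.0000 0.0000
45.5742 33.8237 18.9377 4.8520 0.0183 0.0000 0.0000 0.0000
50.4858 40.0460 26.8203 10.0656 0.0382 0.0000 0.0000 0.0000 0.0000
54.8496 45.5742 33.8237 18.9377 0.0796 0.0000 0.0000 0.0000 0.0000 0.0000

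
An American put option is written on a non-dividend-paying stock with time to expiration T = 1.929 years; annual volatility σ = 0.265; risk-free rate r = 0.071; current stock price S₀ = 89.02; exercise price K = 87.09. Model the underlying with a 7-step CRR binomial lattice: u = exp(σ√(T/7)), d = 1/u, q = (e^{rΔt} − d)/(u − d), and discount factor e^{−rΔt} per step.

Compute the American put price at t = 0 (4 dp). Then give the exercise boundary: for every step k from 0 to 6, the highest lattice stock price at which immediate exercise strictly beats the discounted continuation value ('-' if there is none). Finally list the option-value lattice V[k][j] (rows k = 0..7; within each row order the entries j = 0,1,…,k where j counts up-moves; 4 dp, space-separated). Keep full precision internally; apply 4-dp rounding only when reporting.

Δt=0.27557, u=1.14925, d=0.87013, q=0.53607, disc=e^(-rΔt)=0.98062
k=7 terminal: V=max(K-S,0) → 53.4714 42.6871 28.4436 9.6309 0.0000 0.0000 0.0000 0.0000
k=6: j=0 S=38.6363 intr=48.4537 cont=46.7663 V=48.4537[EX]; j=1 S=51.0301 intr=36.0599 cont=34.3725 V=36.0599[EX]; j=2 S=67.3995 intr=19.6905 cont=18.0031 V=19.6905[EX]; j=3 S=89.0200 intr=0.0000 cont=4.3816 V=4.3816[hold]; j=4 S=117.5759 intr=0.0000 cont=0.0000 V=0.0000[hold]; j=5 S=155.2920 intr=0.0000 cont=0.0000 V=0.0000[hold]; j=6 S=205.1066 intr=0.0000 cont=0.0000 V=0.0000[hold]  S*(6)=67.3995
k=5: j=0 S=44.4029 intr=42.6871 cont=40.9997 V=42.6871[EX]; j=1 S=58.6464 intr=28.4436 cont=26.7562 V=28.4436[EX]; j=2 S=77.4591 intr=9.6309 cont=11.2614 V=11.2614[hold]; j=3 S=102.3064 intr=0.0000 cont=1.9934 V=1.9934[hold]; j=4 S=135.1244 intr=0.0000 cont=0.0000 V=0.0000[hold]; j=5 S=178.4696 intr=0.0000 cont=0.0000 V=0.0000[hold]  S*(5)=58.6464
k=4: j=0 S=51.0301 intr=36.0599 cont=34.3725 V=36.0599[EX]; j=1 S=67.3995 intr=19.6905 cont=18.8602 V=19.6905[EX]; j=2 S=89.0200 intr=0.0000 cont=6.1712 V=6.1712[hold]; j=3 S=117.5759 intr=0.0000 cont=0.9069 V=0.9069[hold]; j=4 S=155.2920 intr=0.0000 cont=0.0000 V=0.0000[hold]  S*(4)=67.3995
k=3: j=0 S=58.6464 intr=28.4436 cont=26.7562 V=28.4436[EX]; j=1 S=77.4591 intr=9.6309 cont=12.2022 V=12.2022[hold]; j=2 S=102.3064 intr=0.0000 cont=3.2843 V=3.2843[hold]; j=3 S=135.1244 intr=0.0000 cont=0.4126 V=0.4126[hold]  S*(3)=58.6464
k=2: j=0 S=67.3995 intr=19.6905 cont=19.3547 V=19.6905[EX]; j=1 S=89.0200 intr=0.0000 cont=7.2778 V=7.2778[hold]; j=2 S=117.5759 intr=0.0000 cont=1.7111 V=1.7111[hold]  S*(2)=67.3995
k=1: j=0 S=77.4591 intr=9.6309 cont=12.7839 V=12.7839[hold]; j=1 S=102.3064 intr=0.0000 cont=4.2105 V=4.2105[hold]  S*(1)=-
k=0: j=0 S=89.0200 intr=0.0000 cont=8.0293 V=8.0293[hold]  S*(0)=-

price = 8.0293
boundary = - - 67.3995 58.6464 67.3995 58.6464 67.3995
tree:
8.0293
12.7839 4.2105
19.6905 7.2778 1.7111
28.4436 12.2022 3.2843 0.4126
36.0599 19.6905 6.1712 0.9069 0.0000
42.6871 28.4436 11.2614 1.9934 0.0000 0.0000
48.4537 36.0599 19.6905 4.3816 0.0000 0.0000 0.0000
53.4714 42.6871 28.4436 9.6309 0.0000 0.0000 0.0000 0.0000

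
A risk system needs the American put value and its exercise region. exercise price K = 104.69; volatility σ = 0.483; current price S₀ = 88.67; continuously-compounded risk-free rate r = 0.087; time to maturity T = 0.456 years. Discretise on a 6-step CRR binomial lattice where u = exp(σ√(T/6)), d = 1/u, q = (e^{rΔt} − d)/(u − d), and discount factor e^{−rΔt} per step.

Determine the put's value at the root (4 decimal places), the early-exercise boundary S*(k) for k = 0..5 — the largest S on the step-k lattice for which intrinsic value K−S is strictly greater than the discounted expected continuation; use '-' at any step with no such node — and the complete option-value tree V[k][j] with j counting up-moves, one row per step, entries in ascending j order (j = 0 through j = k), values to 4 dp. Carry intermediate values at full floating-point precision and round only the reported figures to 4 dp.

price = 20.3211
boundary = - - 67.9392 59.4693 67.9392 77.6155
tree:
20.3211
27.8610 12.7978
36.7508 19.0433 6.5116
45.2207 27.1685 10.8973 2.0638
52.6347 36.7508 17.6253 4.0863 0.0000
59.1244 45.2207 27.0745 8.0909 0.0000 0.0000
64.8051 52.6347 36.7508 16.0200 0.0000 0.0000 0.0000

Δt=0.07600, u=1.14243, d=0.87533, q=0.49160, disc=e^(-rΔt)=0.99341
k=6 terminal: V=max(K-S,0) → 64.8051 52.6347 36.7508 16.0200 0.0000 0.0000 0.0000
k=5: j=0 S=45.5656 intr=59.1244 cont=58.4345 V=59.1244[EX]; j=1 S=59.4693 intr=45.2207 cont=44.5308 V=45.2207[EX]; j=2 S=77.6155 intr=27.0745 cont=26.3845 V=27.0745[EX]; j=3 S=101.2989 intr=3.3911 cont=8.0909 V=8.0909[hold]; j=4 S=132.2089 intr=0.0000 cont=0.0000 V=0.0000[hold]; j=5 S=172.5507 intr=0.0000 cont=0.0000 V=0.0000[hold]  S*(5)=77.6155
k=4: j=0 S=52.0553 intr=52.6347 cont=51.9448 V=52.6347[EX]; j=1 S=67.9392 intr=36.7508 cont=36.0608 V=36.7508[EX]; j=2 S=88.6700 intr=16.0200 cont=17.6253 V=17.6253[hold]; j=3 S=115.7265 intr=0.0000 cont=4.0863 V=4.0863[hold]; j=4 S=151.0389 intr=0.0000 cont=0.0000 V=0.0000[hold]  S*(4)=67.9392
k=3: j=0 S=59.4693 intr=45.2207 cont=44.5308 V=45.2207[EX]; j=1 S=77.6155 intr=27.0745 cont=27.1685 V=27.1685[hold]; j=2 S=101.2989 intr=3.3911 cont=10.8973 V=10.8973[hold]; j=3 S=132.2089 intr=0.0000 cont=2.0638 V=2.0638[hold]  S*(3)=59.4693
k=2: j=0 S=67.9392 intr=36.7508 cont=36.1067 V=36.7508[EX]; j=1 S=88.6700 intr=16.0200 cont=19.0433 V=19.0433[hold]; j=2 S=115.7265 intr=0.0000 cont=6.5116 V=6.5116[hold]  S*(2)=67.9392
k=1: j=0 S=77.6155 intr=27.0745 cont=27.8610 V=27.8610[hold]; j=1 S=101.2989 intr=3.3911 cont=12.7978 V=12.7978[hold]  S*(1)=-
k=0: j=0 S=88.6700 intr=16.0200 cont=20.3211 V=20.3211[hold]  S*(0)=-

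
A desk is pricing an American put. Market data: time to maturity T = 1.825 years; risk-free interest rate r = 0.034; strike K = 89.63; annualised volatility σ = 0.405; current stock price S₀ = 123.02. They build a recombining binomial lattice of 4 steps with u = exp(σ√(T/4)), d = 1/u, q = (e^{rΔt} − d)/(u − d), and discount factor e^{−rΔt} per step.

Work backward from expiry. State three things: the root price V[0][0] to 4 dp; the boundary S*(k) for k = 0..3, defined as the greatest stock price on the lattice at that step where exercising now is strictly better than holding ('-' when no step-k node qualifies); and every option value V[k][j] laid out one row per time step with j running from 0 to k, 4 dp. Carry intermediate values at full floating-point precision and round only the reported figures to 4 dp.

price = 9.0907
boundary = - - - 54.1447
tree:
9.0907
14.7445 2.7691
23.3014 5.2106 0.0000
35.4853 9.8047 0.0000 0.0000
48.4440 18.4493 0.0000 0.0000 0.0000

Δt=0.45625  u=1.31464  d=0.76066  q=0.46025  discount=0.98461
step 4 (expiry): payoffs max(K−S,0) = 48.4440 18.4493 0.0000 0.0000 0.0000
step 3: (k=3,j=0): S=54.1447, (K−S)⁺=35.4853, hold=34.1057 ⇒ V=35.4853 exercise | (k=3,j=1): S=93.5770, (K−S)⁺=0.0000, hold=9.8047 ⇒ V=9.8047 continue | (k=3,j=2): S=161.7269, (K−S)⁺=0.0000, hold=0.0000 ⇒ V=0.0000 continue | (k=3,j=3): S=279.5089, (K−S)⁺=0.0000, hold=0.0000 ⇒ V=0.0000 continue  boundary S*=54.1447
step 2: (k=2,j=0): S=71.1807, (K−S)⁺=18.4493, hold=23.3014 ⇒ V=23.3014 continue | (k=2,j=1): S=123.0200, (K−S)⁺=0.0000, hold=5.2106 ⇒ V=5.2106 continue | (k=2,j=2): S=212.6126, (K−S)⁺=0.0000, hold=0.0000 ⇒ V=0.0000 continue  boundary S*=-
step 1: (k=1,j=0): S=93.5770, (K−S)⁺=0.0000, hold=14.7445 ⇒ V=14.7445 continue | (k=1,j=1): S=161.7269, (K−S)⁺=0.0000, hold=2.7691 ⇒ V=2.7691 continue  boundary S*=-
step 0: (k=0,j=0): S=123.0200, (K−S)⁺=0.0000, hold=9.0907 ⇒ V=9.0907 continue  boundary S*=-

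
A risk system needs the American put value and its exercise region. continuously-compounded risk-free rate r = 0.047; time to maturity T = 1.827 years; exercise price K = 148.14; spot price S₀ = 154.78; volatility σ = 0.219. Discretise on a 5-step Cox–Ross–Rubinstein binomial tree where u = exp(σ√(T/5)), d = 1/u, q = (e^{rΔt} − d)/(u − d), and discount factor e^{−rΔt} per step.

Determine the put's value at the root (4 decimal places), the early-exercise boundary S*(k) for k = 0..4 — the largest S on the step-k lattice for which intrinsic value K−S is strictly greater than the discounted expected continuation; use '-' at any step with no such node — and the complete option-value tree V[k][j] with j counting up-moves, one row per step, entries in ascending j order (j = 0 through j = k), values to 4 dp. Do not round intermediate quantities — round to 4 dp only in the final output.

params: Δt=0.36540 u=1.14154 d=0.87601 q=0.53219 e^(-rΔt)=0.98297
t_5 payoffs: 68.2943 44.0913 12.5517 0.0000 0.0000 0.0000
t_4: node(4,0) S=91.1473 payoff=56.9927 vs cont=54.4702 → 56.9927 [stop]  node(4,1) S=118.7762 payoff=29.3638 vs cont=26.8414 → 29.3638 [stop]  node(4,2) S=154.7800 payoff=0.0000 vs cont=5.7719 → 5.7719 [wait]  node(4,3) S=201.6974 payoff=0.0000 vs cont=0.0000 → 0.0000 [wait]  node(4,4) S=262.8365 payoff=0.0000 vs cont=0.0000 → 0.0000 [wait]  ⇒ S*(4)=118.7762
t_3: node(3,0) S=104.0487 payoff=44.0913 vs cont=41.5689 → 44.0913 [stop]  node(3,1) S=135.5883 payoff=12.5517 vs cont=16.5223 → 16.5223 [wait]  node(3,2) S=176.6882 payoff=0.0000 vs cont=2.6542 → 2.6542 [wait]  node(3,3) S=230.2464 payoff=0.0000 vs cont=0.0000 → 0.0000 [wait]  ⇒ S*(3)=104.0487
t_2: node(2,0) S=118.7762 payoff=29.3638 vs cont=28.9185 → 29.3638 [stop]  node(2,1) S=154.7800 payoff=0.0000 vs cont=8.9862 → 8.9862 [wait]  node(2,2) S=201.6974 payoff=0.0000 vs cont=1.2205 → 1.2205 [wait]  ⇒ S*(2)=118.7762
t_1: node(1,0) S=135.5883 payoff=12.5517 vs cont=18.2038 → 18.2038 [wait]  node(1,1) S=176.6882 payoff=0.0000 vs cont=4.7708 → 4.7708 [wait]  ⇒ S*(1)=-
t_0: node(0,0) S=154.7800 payoff=0.0000 vs cont=10.8667 → 10.8667 [wait]  ⇒ S*(0)=-

price = 10.8667
boundary = - - 118.7762 104.0487 118.7762
tree:
10.8667
18.2038 4.7708
29.3638 8.9862 1.2205
44.0913 16.5223 2.6542 0.0000
56.9927 29.3638 5.7719 0.0000 0.0000
68.2943 44.0913 12.5517 0.0000 0.0000 0.0000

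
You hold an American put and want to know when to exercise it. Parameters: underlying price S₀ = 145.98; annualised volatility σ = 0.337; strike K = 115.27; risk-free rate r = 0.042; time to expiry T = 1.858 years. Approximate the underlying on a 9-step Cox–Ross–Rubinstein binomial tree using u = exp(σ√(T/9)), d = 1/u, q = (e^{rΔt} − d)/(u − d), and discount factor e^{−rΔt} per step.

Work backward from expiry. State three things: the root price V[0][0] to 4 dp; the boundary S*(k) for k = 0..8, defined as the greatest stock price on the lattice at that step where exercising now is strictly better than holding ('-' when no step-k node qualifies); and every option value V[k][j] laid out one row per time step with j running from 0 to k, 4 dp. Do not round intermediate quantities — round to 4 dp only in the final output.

price = 8.8028
boundary = - - - - - 67.8888 79.1219 67.8888 79.1219
tree:
8.8028
13.1145 4.4737
19.0303 7.1931 1.7242
26.7795 11.3068 3.0413 0.3846
36.3604 17.2881 5.2853 0.7608 0.0000
47.3812 25.5414 9.0093 1.5052 0.0000 0.0000
57.0196 36.1481 14.9609 2.9778 0.0000 0.0000 0.0000
65.2896 47.3812 23.9348 5.8910 0.0000 0.0000 0.0000 0.0000
72.3855 57.0196 36.1481 11.6544 0.0000 0.0000 0.0000 0.0000 0.0000
78.4739 65.2896 47.3812 23.0562 0.0000 0.0000 0.0000 0.0000 0.0000 0.0000

params: Δt=0.20644 u=1.16546 d=0.85803 q=0.49012 e^(-rΔt)=0.99137
t_9 payoffs: 78.4739 65.2896 47.3812 23.0562 0.0000 0.0000 0.0000 0.0000 0.0000 0.0000
t_8: node(8,0) S=42.8845 payoff=72.3855 vs cont=71.3903 → 72.3855 [stop]  node(8,1) S=58.2504 payoff=57.0196 vs cont=56.0245 → 57.0196 [stop]  node(8,2) S=79.1219 payoff=36.1481 vs cont=35.1529 → 36.1481 [stop]  node(8,3) S=107.4720 payoff=7.7980 vs cont=11.6544 → 11.6544 [wait]  node(8,4) S=145.9800 payoff=0.0000 vs cont=0.0000 → 0.0000 [wait]  node(8,5) S=198.2858 payoff=0.0000 vs cont=0.0000 → 0.0000 [wait]  node(8,6) S=269.3331 payoff=0.0000 vs cont=0.0000 → 0.0000 [wait]  node(8,7) S=365.8373 payoff=0.0000 vs cont=0.0000 → 0.0000 [wait]  node(8,8) S=496.9197 payoff=0.0000 vs cont=0.0000 → 0.0000 [wait]  ⇒ S*(8)=79.1219
t_7: node(7,0) S=49.9804 payoff=65.2896 vs cont=64.2945 → 65.2896 [stop]  node(7,1) S=67.8888 payoff=47.3812 vs cont=46.3861 → 47.3812 [stop]  node(7,2) S=92.2138 payoff=23.0562 vs cont=23.9348 → 23.9348 [wait]  node(7,3) S=125.2548 payoff=0.0000 vs cont=5.8910 → 5.8910 [wait]  node(7,4) S=170.1345 payoff=0.0000 vs cont=0.0000 → 0.0000 [wait]  node(7,5) S=231.0951 payoff=0.0000 vs cont=0.0000 → 0.0000 [wait]  node(7,6) S=313.8982 payoff=0.0000 vs cont=0.0000 → 0.0000 [wait]  node(7,7) S=426.3705 payoff=0.0000 vs cont=0.0000 → 0.0000 [wait]  ⇒ S*(7)=67.8888
t_6: node(6,0) S=58.2504 payoff=57.0196 vs cont=56.0245 → 57.0196 [stop]  node(6,1) S=79.1219 payoff=36.1481 vs cont=35.5798 → 36.1481 [stop]  node(6,2) S=107.4720 payoff=7.7980 vs cont=14.9609 → 14.9609 [wait]  node(6,3) S=145.9800 payoff=0.0000 vs cont=2.9778 → 2.9778 [wait]  node(6,4) S=198.2858 payoff=0.0000 vs cont=0.0000 → 0.0000 [wait]  node(6,5) S=269.3331 payoff=0.0000 vs cont=0.0000 → 0.0000 [wait]  node(6,6) S=365.8373 payoff=0.0000 vs cont=0.0000 → 0.0000 [wait]  ⇒ S*(6)=79.1219
t_5: node(5,0) S=67.8888 payoff=47.3812 vs cont=46.3861 → 47.3812 [stop]  node(5,1) S=92.2138 payoff=23.0562 vs cont=25.5414 → 25.5414 [wait]  node(5,2) S=125.2548 payoff=0.0000 vs cont=9.0093 → 9.0093 [wait]  node(5,3) S=170.1345 payoff=0.0000 vs cont=1.5052 → 1.5052 [wait]  node(5,4) S=231.0951 payoff=0.0000 vs cont=0.0000 → 0.0000 [wait]  node(5,5) S=313.8982 payoff=0.0000 vs cont=0.0000 → 0.0000 [wait]  ⇒ S*(5)=67.8888
t_4: node(4,0) S=79.1219 payoff=36.1481 vs cont=36.3604 → 36.3604 [wait]  node(4,1) S=107.4720 payoff=7.7980 vs cont=17.2881 → 17.2881 [wait]  node(4,2) S=145.9800 payoff=0.0000 vs cont=5.2853 → 5.2853 [wait]  node(4,3) S=198.2858 payoff=0.0000 vs cont=0.7608 → 0.7608 [wait]  node(4,4) S=269.3331 payoff=0.0000 vs cont=0.0000 → 0.0000 [wait]  ⇒ S*(4)=-
t_3: node(3,0) S=92.2138 payoff=23.0562 vs cont=26.7795 → 26.7795 [wait]  node(3,1) S=125.2548 payoff=0.0000 vs cont=11.3068 → 11.3068 [wait]  node(3,2) S=170.1345 payoff=0.0000 vs cont=3.0413 → 3.0413 [wait]  node(3,3) S=231.0951 payoff=0.0000 vs cont=0.3846 → 0.3846 [wait]  ⇒ S*(3)=-
t_2: node(2,0) S=107.4720 payoff=7.7980 vs cont=19.0303 → 19.0303 [wait]  node(2,1) S=145.9800 payoff=0.0000 vs cont=7.1931 → 7.1931 [wait]  node(2,2) S=198.2858 payoff=0.0000 vs cont=1.7242 → 1.7242 [wait]  ⇒ S*(2)=-
t_1: node(1,0) S=125.2548 payoff=0.0000 vs cont=13.1145 → 13.1145 [wait]  node(1,1) S=170.1345 payoff=0.0000 vs cont=4.4737 → 4.4737 [wait]  ⇒ S*(1)=-
t_0: node(0,0) S=145.9800 payoff=0.0000 vs cont=8.8028 → 8.8028 [wait]  ⇒ S*(0)=-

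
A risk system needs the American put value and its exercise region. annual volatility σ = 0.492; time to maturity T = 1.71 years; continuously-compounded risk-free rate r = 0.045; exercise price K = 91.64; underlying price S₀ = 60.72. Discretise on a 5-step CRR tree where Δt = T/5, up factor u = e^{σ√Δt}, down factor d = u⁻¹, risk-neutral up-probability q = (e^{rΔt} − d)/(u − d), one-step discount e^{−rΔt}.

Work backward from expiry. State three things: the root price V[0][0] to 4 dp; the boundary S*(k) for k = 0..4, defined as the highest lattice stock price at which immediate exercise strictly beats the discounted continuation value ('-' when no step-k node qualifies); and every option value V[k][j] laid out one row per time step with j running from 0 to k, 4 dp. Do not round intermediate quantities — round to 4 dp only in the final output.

Δt=0.34200  u=1.33339  d=0.74997  q=0.45514  discount=0.98473
step 5 (expiry): payoffs max(K−S,0) = 77.2340 66.0271 46.1020 10.6765 0.0000 0.0000
step 4: (k=4,j=0): S=19.2089, (K−S)⁺=72.4311, hold=71.0316 ⇒ V=72.4311 exercise | (k=4,j=1): S=34.1520, (K−S)⁺=57.4880, hold=56.0884 ⇒ V=57.4880 exercise | (k=4,j=2): S=60.7200, (K−S)⁺=30.9200, hold=29.5205 ⇒ V=30.9200 exercise | (k=4,j=3): S=107.9560, (K−S)⁺=0.0000, hold=5.7283 ⇒ V=5.7283 continue | (k=4,j=4): S=191.9384, (K−S)⁺=0.0000, hold=0.0000 ⇒ V=0.0000 continue  boundary S*=60.7200
step 3: (k=3,j=0): S=25.6129, (K−S)⁺=66.0271, hold=64.6275 ⇒ V=66.0271 exercise | (k=3,j=1): S=45.5380, (K−S)⁺=46.1020, hold=44.7024 ⇒ V=46.1020 exercise | (k=3,j=2): S=80.9635, (K−S)⁺=10.6765, hold=19.1571 ⇒ V=19.1571 continue | (k=3,j=3): S=143.9476, (K−S)⁺=0.0000, hold=3.0734 ⇒ V=3.0734 continue  boundary S*=45.5380
step 2: (k=2,j=0): S=34.1520, (K−S)⁺=57.4880, hold=56.0884 ⇒ V=57.4880 exercise | (k=2,j=1): S=60.7200, (K−S)⁺=30.9200, hold=33.3214 ⇒ V=33.3214 continue | (k=2,j=2): S=107.9560, (K−S)⁺=0.0000, hold=11.6559 ⇒ V=11.6559 continue  boundary S*=34.1520
step 1: (k=1,j=0): S=45.5380, (K−S)⁺=46.1020, hold=45.7787 ⇒ V=46.1020 exercise | (k=1,j=1): S=80.9635, (K−S)⁺=10.6765, hold=23.1022 ⇒ V=23.1022 continue  boundary S*=45.5380
step 0: (k=0,j=0): S=60.7200, (K−S)⁺=30.9200, hold=35.0896 ⇒ V=35.0896 continue  boundary S*=-

price = 35.0896
boundary = - 45.5380 34.1520 45.5380 60.7200
tree:
35.0896
46.1020 23.1022
57.4880 33.3214 11.6559
66.0271 46.1020 19.1571 3.0734
72.4311 57.4880 30.9200 5.7283 0.0000
77.2340 66.0271 46.1020 10.6765 0.0000 0.0000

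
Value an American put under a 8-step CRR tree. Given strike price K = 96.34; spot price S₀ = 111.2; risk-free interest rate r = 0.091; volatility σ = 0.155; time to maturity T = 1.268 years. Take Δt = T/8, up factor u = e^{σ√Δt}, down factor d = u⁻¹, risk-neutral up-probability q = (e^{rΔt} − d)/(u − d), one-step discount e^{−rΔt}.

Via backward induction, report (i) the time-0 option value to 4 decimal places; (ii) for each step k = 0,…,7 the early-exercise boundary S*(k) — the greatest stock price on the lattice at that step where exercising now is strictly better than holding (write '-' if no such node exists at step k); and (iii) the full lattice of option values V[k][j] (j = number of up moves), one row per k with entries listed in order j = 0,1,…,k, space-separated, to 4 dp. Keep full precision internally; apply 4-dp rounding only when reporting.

params: Δt=0.15850 u=1.06365 d=0.94016 q=0.60222 e^(-rΔt)=0.98568
t_8 payoffs: 28.4655 19.5497 9.4628 0.0000 0.0000 0.0000 0.0000 0.0000 0.0000
t_7: node(7,0) S=72.1949 payoff=24.1451 vs cont=22.7655 → 24.1451 [stop]  node(7,1) S=81.6782 payoff=14.6618 vs cont=13.2822 → 14.6618 [stop]  node(7,2) S=92.4071 payoff=3.9329 vs cont=3.7102 → 3.9329 [stop]  node(7,3) S=104.5454 payoff=0.0000 vs cont=0.0000 → 0.0000 [wait]  node(7,4) S=118.2782 payoff=0.0000 vs cont=0.0000 → 0.0000 [wait]  node(7,5) S=133.8148 payoff=0.0000 vs cont=0.0000 → 0.0000 [wait]  node(7,6) S=151.3922 payoff=0.0000 vs cont=0.0000 → 0.0000 [wait]  node(7,7) S=171.2786 payoff=0.0000 vs cont=0.0000 → 0.0000 [wait]  ⇒ S*(7)=92.4071
t_6: node(6,0) S=76.7903 payoff=19.5497 vs cont=18.1701 → 19.5497 [stop]  node(6,1) S=86.8772 payoff=9.4628 vs cont=8.0832 → 9.4628 [stop]  node(6,2) S=98.2891 payoff=0.0000 vs cont=1.5420 → 1.5420 [wait]  node(6,3) S=111.2000 payoff=0.0000 vs cont=0.0000 → 0.0000 [wait]  node(6,4) S=125.8068 payoff=0.0000 vs cont=0.0000 → 0.0000 [wait]  node(6,5) S=142.3324 payoff=0.0000 vs cont=0.0000 → 0.0000 [wait]  node(6,6) S=161.0287 payoff=0.0000 vs cont=0.0000 → 0.0000 [wait]  ⇒ S*(6)=86.8772
t_5: node(5,0) S=81.6782 payoff=14.6618 vs cont=13.2822 → 14.6618 [stop]  node(5,1) S=92.4071 payoff=3.9329 vs cont=4.6256 → 4.6256 [wait]  node(5,2) S=104.5454 payoff=0.0000 vs cont=0.6046 → 0.6046 [wait]  node(5,3) S=118.2782 payoff=0.0000 vs cont=0.0000 → 0.0000 [wait]  node(5,4) S=133.8148 payoff=0.0000 vs cont=0.0000 → 0.0000 [wait]  node(5,5) S=151.3922 payoff=0.0000 vs cont=0.0000 → 0.0000 [wait]  ⇒ S*(5)=81.6782
t_4: node(4,0) S=86.8772 payoff=9.4628 vs cont=8.4944 → 9.4628 [stop]  node(4,1) S=98.2891 payoff=0.0000 vs cont=2.1725 → 2.1725 [wait]  node(4,2) S=111.2000 payoff=0.0000 vs cont=0.2371 → 0.2371 [wait]  node(4,3) S=125.8068 payoff=0.0000 vs cont=0.0000 → 0.0000 [wait]  node(4,4) S=142.3324 payoff=0.0000 vs cont=0.0000 → 0.0000 [wait]  ⇒ S*(4)=86.8772
t_3: node(3,0) S=92.4071 payoff=3.9329 vs cont=4.9998 → 4.9998 [wait]  node(3,1) S=104.5454 payoff=0.0000 vs cont=0.9925 → 0.9925 [wait]  node(3,2) S=118.2782 payoff=0.0000 vs cont=0.0929 → 0.0929 [wait]  node(3,3) S=133.8148 payoff=0.0000 vs cont=0.0000 → 0.0000 [wait]  ⇒ S*(3)=-
t_2: node(2,0) S=98.2891 payoff=0.0000 vs cont=2.5495 → 2.5495 [wait]  node(2,1) S=111.2000 payoff=0.0000 vs cont=0.4443 → 0.4443 [wait]  node(2,2) S=125.8068 payoff=0.0000 vs cont=0.0364 → 0.0364 [wait]  ⇒ S*(2)=-
t_1: node(1,0) S=104.5454 payoff=0.0000 vs cont=1.2634 → 1.2634 [wait]  node(1,1) S=118.2782 payoff=0.0000 vs cont=0.1958 → 0.1958 [wait]  ⇒ S*(1)=-
t_0: node(0,0) S=111.2000 payoff=0.0000 vs cont=0.6116 → 0.6116 [wait]  ⇒ S*(0)=-

price = 0.6116
boundary = - - - - 86.8772 81.6782 86.8772 92.4071
tree:
0.6116
1.2634 0.1958
2.5495 0.4443 0.0364
4.9998 0.9925 0.0929 0.0000
9.4628 2.1725 0.2371 0.0000 0.0000
14.6618 4.6256 0.6046 0.0000 0.0000 0.0000
19.5497 9.4628 1.5420 0.0000 0.0000 0.0000 0.0000
24.1451 14.6618 3.9329 0.0000 0.0000 0.0000 0.0000 0.0000
28.4655 19.5497 9.4628 0.0000 0.0000 0.0000 0.0000 0.0000 0.0000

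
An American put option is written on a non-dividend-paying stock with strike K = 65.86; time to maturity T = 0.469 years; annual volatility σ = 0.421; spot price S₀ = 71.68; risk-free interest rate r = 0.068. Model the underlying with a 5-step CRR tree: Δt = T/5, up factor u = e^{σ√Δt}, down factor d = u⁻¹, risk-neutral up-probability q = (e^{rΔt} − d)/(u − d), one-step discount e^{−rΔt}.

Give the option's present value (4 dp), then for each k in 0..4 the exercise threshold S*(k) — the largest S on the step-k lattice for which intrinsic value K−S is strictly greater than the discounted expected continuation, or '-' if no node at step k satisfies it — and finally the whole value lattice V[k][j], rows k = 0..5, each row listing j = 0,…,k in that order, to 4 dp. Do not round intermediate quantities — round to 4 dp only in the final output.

price = 4.6982
boundary = - - - 48.6862 55.3864
tree:
4.6982
7.4936 1.8793
11.5884 3.3723 0.3655
17.1738 5.9846 0.7249 0.0000
23.0635 10.4736 1.4377 0.0000 0.0000
28.2407 17.1738 2.8513 0.0000 0.0000 0.0000

Δt=0.09380  u=1.13762  d=0.87903  q=0.49255  discount=0.99364
step 5 (expiry): payoffs max(K−S,0) = 28.2407 17.1738 2.8513 0.0000 0.0000 0.0000
step 4: (k=4,j=0): S=42.7965, (K−S)⁺=23.0635, hold=22.6447 ⇒ V=23.0635 exercise | (k=4,j=1): S=55.3864, (K−S)⁺=10.4736, hold=10.0548 ⇒ V=10.4736 exercise | (k=4,j=2): S=71.6800, (K−S)⁺=0.0000, hold=1.4377 ⇒ V=1.4377 continue | (k=4,j=3): S=92.7668, (K−S)⁺=0.0000, hold=0.0000 ⇒ V=0.0000 continue | (k=4,j=4): S=120.0570, (K−S)⁺=0.0000, hold=0.0000 ⇒ V=0.0000 continue  boundary S*=55.3864
step 3: (k=3,j=0): S=48.6862, (K−S)⁺=17.1738, hold=16.7551 ⇒ V=17.1738 exercise | (k=3,j=1): S=63.0087, (K−S)⁺=2.8513, hold=5.9846 ⇒ V=5.9846 continue | (k=3,j=2): S=81.5446, (K−S)⁺=0.0000, hold=0.7249 ⇒ V=0.7249 continue | (k=3,j=3): S=105.5335, (K−S)⁺=0.0000, hold=0.0000 ⇒ V=0.0000 continue  boundary S*=48.6862
step 2: (k=2,j=0): S=55.3864, (K−S)⁺=10.4736, hold=11.5884 ⇒ V=11.5884 continue | (k=2,j=1): S=71.6800, (K−S)⁺=0.0000, hold=3.3723 ⇒ V=3.3723 continue | (k=2,j=2): S=92.7668, (K−S)⁺=0.0000, hold=0.3655 ⇒ V=0.3655 continue  boundary S*=-
step 1: (k=1,j=0): S=63.0087, (K−S)⁺=2.8513, hold=7.4936 ⇒ V=7.4936 continue | (k=1,j=1): S=81.5446, (K−S)⁺=0.0000, hold=1.8793 ⇒ V=1.8793 continue  boundary S*=-
step 0: (k=0,j=0): S=71.6800, (K−S)⁺=0.0000, hold=4.6982 ⇒ V=4.6982 continue  boundary S*=-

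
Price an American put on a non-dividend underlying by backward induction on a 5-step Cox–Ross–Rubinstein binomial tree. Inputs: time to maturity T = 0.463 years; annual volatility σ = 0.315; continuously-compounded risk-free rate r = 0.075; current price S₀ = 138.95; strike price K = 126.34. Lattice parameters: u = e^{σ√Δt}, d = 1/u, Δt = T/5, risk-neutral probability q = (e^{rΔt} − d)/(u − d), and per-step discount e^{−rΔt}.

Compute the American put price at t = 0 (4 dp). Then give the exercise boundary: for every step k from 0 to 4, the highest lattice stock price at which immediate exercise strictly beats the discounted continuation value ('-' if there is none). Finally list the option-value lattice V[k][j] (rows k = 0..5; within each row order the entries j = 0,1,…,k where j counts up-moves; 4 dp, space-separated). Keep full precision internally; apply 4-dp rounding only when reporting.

params: Δt=0.09260 u=1.10060 d=0.90860 q=0.51235 e^(-rΔt)=0.99308
t_5 payoffs: 40.2978 22.1154 0.0907 0.0000 0.0000 0.0000
t_4: node(4,0) S=94.6980 payoff=31.6420 vs cont=30.7676 → 31.6420 [stop]  node(4,1) S=114.7096 payoff=11.6304 vs cont=10.7560 → 11.6304 [stop]  node(4,2) S=138.9500 payoff=0.0000 vs cont=0.0439 → 0.0439 [wait]  node(4,3) S=168.3129 payoff=0.0000 vs cont=0.0000 → 0.0000 [wait]  node(4,4) S=203.8808 payoff=0.0000 vs cont=0.0000 → 0.0000 [wait]  ⇒ S*(4)=114.7096
t_3: node(3,0) S=104.2246 payoff=22.1154 vs cont=21.2410 → 22.1154 [stop]  node(3,1) S=126.2493 payoff=0.0907 vs cont=5.6546 → 5.6546 [wait]  node(3,2) S=152.9283 payoff=0.0000 vs cont=0.0213 → 0.0213 [wait]  node(3,3) S=185.2451 payoff=0.0000 vs cont=0.0000 → 0.0000 [wait]  ⇒ S*(3)=104.2246
t_2: node(2,0) S=114.7096 payoff=11.6304 vs cont=13.5870 → 13.5870 [wait]  node(2,1) S=138.9500 payoff=0.0000 vs cont=2.7492 → 2.7492 [wait]  node(2,2) S=168.3129 payoff=0.0000 vs cont=0.0103 → 0.0103 [wait]  ⇒ S*(2)=-
t_1: node(1,0) S=126.2493 payoff=0.0907 vs cont=7.9786 → 7.9786 [wait]  node(1,1) S=152.9283 payoff=0.0000 vs cont=1.3366 → 1.3366 [wait]  ⇒ S*(1)=-
t_0: node(0,0) S=138.9500 payoff=0.0000 vs cont=4.5439 → 4.5439 [wait]  ⇒ S*(0)=-

price = 4.5439
boundary = - - - 104.2246 114.7096
tree:
4.5439
7.9786 1.3366
13.5870 2.7492 0.0103
22.1154 5.6546 0.0213 0.0000
31.6420 11.6304 0.0439 0.0000 0.0000
40.2978 22.1154 0.0907 0.0000 0.0000 0.0000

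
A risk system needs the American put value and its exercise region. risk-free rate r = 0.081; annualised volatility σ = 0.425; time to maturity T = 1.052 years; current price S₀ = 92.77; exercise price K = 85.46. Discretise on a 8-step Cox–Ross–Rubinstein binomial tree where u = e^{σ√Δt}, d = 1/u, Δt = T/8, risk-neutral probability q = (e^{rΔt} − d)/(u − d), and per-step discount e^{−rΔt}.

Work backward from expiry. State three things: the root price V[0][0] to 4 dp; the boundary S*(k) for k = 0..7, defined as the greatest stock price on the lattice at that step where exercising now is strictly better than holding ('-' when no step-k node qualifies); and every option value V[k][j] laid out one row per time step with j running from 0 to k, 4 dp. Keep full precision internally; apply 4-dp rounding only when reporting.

Δt=0.13150  u=1.16663  d=0.85717  q=0.49615  discount=0.98941
step 8 (expiry): payoffs max(K−S,0) = 58.4236 48.6629 35.3784 17.2979 0.0000 0.0000 0.0000 0.0000 0.0000
step 7: (k=7,j=0): S=31.5414, (K−S)⁺=53.9186, hold=53.0131 ⇒ V=53.9186 exercise | (k=7,j=1): S=42.9285, (K−S)⁺=42.5315, hold=41.6260 ⇒ V=42.5315 exercise | (k=7,j=2): S=58.4266, (K−S)⁺=27.0334, hold=26.1280 ⇒ V=27.0334 exercise | (k=7,j=3): S=79.5198, (K−S)⁺=5.9402, hold=8.6232 ⇒ V=8.6232 continue | (k=7,j=4): S=108.2281, (K−S)⁺=0.0000, hold=0.0000 ⇒ V=0.0000 continue | (k=7,j=5): S=147.3006, (K−S)⁺=0.0000, hold=0.0000 ⇒ V=0.0000 continue | (k=7,j=6): S=200.4792, (K−S)⁺=0.0000, hold=0.0000 ⇒ V=0.0000 continue | (k=7,j=7): S=272.8563, (K−S)⁺=0.0000, hold=0.0000 ⇒ V=0.0000 continue  boundary S*=58.4266
step 6: (k=6,j=0): S=36.7971, (K−S)⁺=48.6629, hold=47.7575 ⇒ V=48.6629 exercise | (k=6,j=1): S=50.0816, (K−S)⁺=35.3784, hold=34.4730 ⇒ V=35.3784 exercise | (k=6,j=2): S=68.1621, (K−S)⁺=17.2979, hold=17.7095 ⇒ V=17.7095 continue | (k=6,j=3): S=92.7700, (K−S)⁺=0.0000, hold=4.2988 ⇒ V=4.2988 continue | (k=6,j=4): S=126.2619, (K−S)⁺=0.0000, hold=0.0000 ⇒ V=0.0000 continue | (k=6,j=5): S=171.8450, (K−S)⁺=0.0000, hold=0.0000 ⇒ V=0.0000 continue | (k=6,j=6): S=233.8846, (K−S)⁺=0.0000, hold=0.0000 ⇒ V=0.0000 continue  boundary S*=50.0816
step 5: (k=5,j=0): S=42.9285, (K−S)⁺=42.5315, hold=41.6260 ⇒ V=42.5315 exercise | (k=5,j=1): S=58.4266, (K−S)⁺=27.0334, hold=26.3300 ⇒ V=27.0334 exercise | (k=5,j=2): S=79.5198, (K−S)⁺=5.9402, hold=10.9386 ⇒ V=10.9386 continue | (k=5,j=3): S=108.2281, (K−S)⁺=0.0000, hold=2.1430 ⇒ V=2.1430 continue | (k=5,j=4): S=147.3006, (K−S)⁺=0.0000, hold=0.0000 ⇒ V=0.0000 continue | (k=5,j=5): S=200.4792, (K−S)⁺=0.0000, hold=0.0000 ⇒ V=0.0000 continue  boundary S*=58.4266
step 4: (k=4,j=0): S=50.0816, (K−S)⁺=35.3784, hold=34.4730 ⇒ V=35.3784 exercise | (k=4,j=1): S=68.1621, (K−S)⁺=17.2979, hold=18.8462 ⇒ V=18.8462 continue | (k=4,j=2): S=92.7700, (K−S)⁺=0.0000, hold=6.5050 ⇒ V=6.5050 continue | (k=4,j=3): S=126.2619, (K−S)⁺=0.0000, hold=1.0683 ⇒ V=1.0683 continue | (k=4,j=4): S=171.8450, (K−S)⁺=0.0000, hold=0.0000 ⇒ V=0.0000 continue  boundary S*=50.0816
step 3: (k=3,j=0): S=58.4266, (K−S)⁺=27.0334, hold=26.8880 ⇒ V=27.0334 exercise | (k=3,j=1): S=79.5198, (K−S)⁺=5.9402, hold=12.5883 ⇒ V=12.5883 continue | (k=3,j=2): S=108.2281, (K−S)⁺=0.0000, hold=3.7672 ⇒ V=3.7672 continue | (k=3,j=3): S=147.3006, (K−S)⁺=0.0000, hold=0.5326 ⇒ V=0.5326 continue  boundary S*=58.4266
step 2: (k=2,j=0): S=68.1621, (K−S)⁺=17.2979, hold=19.6560 ⇒ V=19.6560 continue | (k=2,j=1): S=92.7700, (K−S)⁺=0.0000, hold=8.1247 ⇒ V=8.1247 continue | (k=2,j=2): S=126.2619, (K−S)⁺=0.0000, hold=2.1394 ⇒ V=2.1394 continue  boundary S*=-
step 1: (k=1,j=0): S=79.5198, (K−S)⁺=5.9402, hold=13.7871 ⇒ V=13.7871 continue | (k=1,j=1): S=108.2281, (K−S)⁺=0.0000, hold=5.1005 ⇒ V=5.1005 continue  boundary S*=-
step 0: (k=0,j=0): S=92.7700, (K−S)⁺=0.0000, hold=9.3768 ⇒ V=9.3768 continue  boundary S*=-

price = 9.3768
boundary = - - - 58.4266 50.0816 58.4266 50.0816 58.4266
tree:
9.3768
13.7871 5.1005
19.6560 8.1247 2.1394
27.0334 12.5883 3.7672 0.5326
35.3784 18.8462 6.5050 1.0683 0.0000
42.5315 27.0334 10.9386 2.1430 0.0000 0.0000
48.6629 35.3784 17.7095 4.2988 0.0000 0.0000 0.0000
53.9186 42.5315 27.0334 8.6232 0.0000 0.0000 0.0000 0.0000
58.4236 48.6629 35.3784 17.2979 0.0000 0.0000 0.0000 0.0000 0.0000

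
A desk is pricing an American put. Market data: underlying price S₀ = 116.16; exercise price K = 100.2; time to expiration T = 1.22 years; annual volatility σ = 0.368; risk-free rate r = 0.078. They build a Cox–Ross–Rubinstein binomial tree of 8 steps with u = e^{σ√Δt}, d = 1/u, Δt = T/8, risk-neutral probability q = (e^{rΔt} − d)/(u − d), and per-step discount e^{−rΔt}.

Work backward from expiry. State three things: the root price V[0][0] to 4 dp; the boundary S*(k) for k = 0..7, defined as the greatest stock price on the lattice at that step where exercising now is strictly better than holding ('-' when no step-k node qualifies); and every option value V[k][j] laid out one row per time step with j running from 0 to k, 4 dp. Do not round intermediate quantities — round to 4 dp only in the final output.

Δt=0.15250  u=1.15455  d=0.86614  q=0.50562  discount=0.98818
step 8 (expiry): payoffs max(K−S,0) = 63.4073 51.1560 34.8254 13.0569 0.0000 0.0000 0.0000 0.0000 0.0000
step 7: (k=7,j=0): S=42.4789, (K−S)⁺=57.7211, hold=56.5362 ⇒ V=57.7211 exercise | (k=7,j=1): S=56.6236, (K−S)⁺=43.5764, hold=42.3916 ⇒ V=43.5764 exercise | (k=7,j=2): S=75.4781, (K−S)⁺=24.7219, hold=23.5371 ⇒ V=24.7219 exercise | (k=7,j=3): S=100.6108, (K−S)⁺=0.0000, hold=6.3787 ⇒ V=6.3787 continue | (k=7,j=4): S=134.1123, (K−S)⁺=0.0000, hold=0.0000 ⇒ V=0.0000 continue | (k=7,j=5): S=178.7690, (K−S)⁺=0.0000, hold=0.0000 ⇒ V=0.0000 continue | (k=7,j=6): S=238.2955, (K−S)⁺=0.0000, hold=0.0000 ⇒ V=0.0000 continue | (k=7,j=7): S=317.6432, (K−S)⁺=0.0000, hold=0.0000 ⇒ V=0.0000 continue  boundary S*=75.4781
step 6: (k=6,j=0): S=49.0440, (K−S)⁺=51.1560, hold=49.9712 ⇒ V=51.1560 exercise | (k=6,j=1): S=65.3746, (K−S)⁺=34.8254, hold=33.6406 ⇒ V=34.8254 exercise | (k=6,j=2): S=87.1431, (K−S)⁺=13.0569, hold=15.2645 ⇒ V=15.2645 continue | (k=6,j=3): S=116.1600, (K−S)⁺=0.0000, hold=3.1162 ⇒ V=3.1162 continue | (k=6,j=4): S=154.8390, (K−S)⁺=0.0000, hold=0.0000 ⇒ V=0.0000 continue | (k=6,j=5): S=206.3973, (K−S)⁺=0.0000, hold=0.0000 ⇒ V=0.0000 continue | (k=6,j=6): S=275.1235, (K−S)⁺=0.0000, hold=0.0000 ⇒ V=0.0000 continue  boundary S*=65.3746
step 5: (k=5,j=0): S=56.6236, (K−S)⁺=43.5764, hold=42.3916 ⇒ V=43.5764 exercise | (k=5,j=1): S=75.4781, (K−S)⁺=24.7219, hold=24.6401 ⇒ V=24.7219 exercise | (k=5,j=2): S=100.6108, (K−S)⁺=0.0000, hold=9.0141 ⇒ V=9.0141 continue | (k=5,j=3): S=134.1123, (K−S)⁺=0.0000, hold=1.5223 ⇒ V=1.5223 continue | (k=5,j=4): S=178.7690, (K−S)⁺=0.0000, hold=0.0000 ⇒ V=0.0000 continue | (k=5,j=5): S=238.2955, (K−S)⁺=0.0000, hold=0.0000 ⇒ V=0.0000 continue  boundary S*=75.4781
step 4: (k=4,j=0): S=65.3746, (K−S)⁺=34.8254, hold=33.6406 ⇒ V=34.8254 exercise | (k=4,j=1): S=87.1431, (K−S)⁺=13.0569, hold=16.5812 ⇒ V=16.5812 continue | (k=4,j=2): S=116.1600, (K−S)⁺=0.0000, hold=5.1643 ⇒ V=5.1643 continue | (k=4,j=3): S=154.8390, (K−S)⁺=0.0000, hold=0.7437 ⇒ V=0.7437 continue | (k=4,j=4): S=206.3973, (K−S)⁺=0.0000, hold=0.0000 ⇒ V=0.0000 continue  boundary S*=65.3746
step 3: (k=3,j=0): S=75.4781, (K−S)⁺=24.7219, hold=25.2980 ⇒ V=25.2980 continue | (k=3,j=1): S=100.6108, (K−S)⁺=0.0000, hold=10.6808 ⇒ V=10.6808 continue | (k=3,j=2): S=134.1123, (K−S)⁺=0.0000, hold=2.8945 ⇒ V=2.8945 continue | (k=3,j=3): S=178.7690, (K−S)⁺=0.0000, hold=0.3633 ⇒ V=0.3633 continue  boundary S*=-
step 2: (k=2,j=0): S=87.1431, (K−S)⁺=13.0569, hold=17.6954 ⇒ V=17.6954 continue | (k=2,j=1): S=116.1600, (K−S)⁺=0.0000, hold=6.6641 ⇒ V=6.6641 continue | (k=2,j=2): S=154.8390, (K−S)⁺=0.0000, hold=1.5956 ⇒ V=1.5956 continue  boundary S*=-
step 1: (k=1,j=0): S=100.6108, (K−S)⁺=0.0000, hold=11.9744 ⇒ V=11.9744 continue | (k=1,j=1): S=134.1123, (K−S)⁺=0.0000, hold=4.0528 ⇒ V=4.0528 continue  boundary S*=-
step 0: (k=0,j=0): S=116.1600, (K−S)⁺=0.0000, hold=7.8748 ⇒ V=7.8748 continue  boundary S*=-

price = 7.8748
boundary = - - - - 65.3746 75.4781 65.3746 75.4781
tree:
7.8748
11.9744 4.0528
17.6954 6.6641 1.5956
25.2980 10.6808 2.8945 0.3633
34.8254 16.5812 5.1643 0.7437 0.0000
43.5764 24.7219 9.0141 1.5223 0.0000 0.0000
51.1560 34.8254 15.2645 3.1162 0.0000 0.0000 0.0000
57.7211 43.5764 24.7219 6.3787 0.0000 0.0000 0.0000 0.0000
63.4073 51.1560 34.8254 13.0569 0.0000 0.0000 0.0000 0.0000 0.0000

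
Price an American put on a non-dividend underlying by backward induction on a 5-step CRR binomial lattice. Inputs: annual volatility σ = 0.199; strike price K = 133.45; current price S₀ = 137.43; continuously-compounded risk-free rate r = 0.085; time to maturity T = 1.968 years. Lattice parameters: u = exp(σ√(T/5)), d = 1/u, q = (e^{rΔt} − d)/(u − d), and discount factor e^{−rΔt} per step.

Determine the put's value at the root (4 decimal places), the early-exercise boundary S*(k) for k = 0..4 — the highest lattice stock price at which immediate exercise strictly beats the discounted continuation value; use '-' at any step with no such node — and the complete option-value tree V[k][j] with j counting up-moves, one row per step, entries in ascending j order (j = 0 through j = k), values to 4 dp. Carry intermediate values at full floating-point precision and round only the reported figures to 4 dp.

price = 6.7405
boundary = - - 107.0632 94.4973 107.0632
tree:
6.7405
13.5563 2.6647
26.3868 5.9325 0.6787
38.9527 12.8030 1.7754 0.0000
50.0437 26.3868 4.6445 0.0000 0.0000
59.8330 38.9527 12.1500 0.0000 0.0000 0.0000

Δt=0.39360  u=1.13298  d=0.88263  q=0.60473  discount=0.96710
step 5 (expiry): payoffs max(K−S,0) = 59.8330 38.9527 12.1500 0.0000 0.0000 0.0000
step 4: (k=4,j=0): S=83.4063, (K−S)⁺=50.0437, hold=45.6529 ⇒ V=50.0437 exercise | (k=4,j=1): S=107.0632, (K−S)⁺=26.3868, hold=21.9960 ⇒ V=26.3868 exercise | (k=4,j=2): S=137.4300, (K−S)⁺=0.0000, hold=4.6445 ⇒ V=4.6445 continue | (k=4,j=3): S=176.4099, (K−S)⁺=0.0000, hold=0.0000 ⇒ V=0.0000 continue | (k=4,j=4): S=226.4458, (K−S)⁺=0.0000, hold=0.0000 ⇒ V=0.0000 continue  boundary S*=107.0632
step 3: (k=3,j=0): S=94.4973, (K−S)⁺=38.9527, hold=34.5618 ⇒ V=38.9527 exercise | (k=3,j=1): S=121.3000, (K−S)⁺=12.1500, hold=12.8030 ⇒ V=12.8030 continue | (k=3,j=2): S=155.7049, (K−S)⁺=0.0000, hold=1.7754 ⇒ V=1.7754 continue | (k=3,j=3): S=199.8681, (K−S)⁺=0.0000, hold=0.0000 ⇒ V=0.0000 continue  boundary S*=94.4973
step 2: (k=2,j=0): S=107.0632, (K−S)⁺=26.3868, hold=22.3779 ⇒ V=26.3868 exercise | (k=2,j=1): S=137.4300, (K−S)⁺=0.0000, hold=5.9325 ⇒ V=5.9325 continue | (k=2,j=2): S=176.4099, (K−S)⁺=0.0000, hold=0.6787 ⇒ V=0.6787 continue  boundary S*=107.0632
step 1: (k=1,j=0): S=121.3000, (K−S)⁺=12.1500, hold=13.5563 ⇒ V=13.5563 continue | (k=1,j=1): S=155.7049, (K−S)⁺=0.0000, hold=2.6647 ⇒ V=2.6647 continue  boundary S*=-
step 0: (k=0,j=0): S=137.4300, (K−S)⁺=0.0000, hold=6.7405 ⇒ V=6.7405 continue  boundary S*=-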